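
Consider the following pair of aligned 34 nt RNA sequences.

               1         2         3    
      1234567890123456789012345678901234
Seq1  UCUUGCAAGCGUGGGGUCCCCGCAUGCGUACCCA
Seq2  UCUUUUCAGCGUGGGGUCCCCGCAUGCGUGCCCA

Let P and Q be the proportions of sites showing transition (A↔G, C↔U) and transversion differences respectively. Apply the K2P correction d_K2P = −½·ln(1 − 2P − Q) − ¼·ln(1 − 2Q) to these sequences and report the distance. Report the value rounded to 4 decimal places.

0.1284

Mismatches occur at site 5 (G↔U, transversion), site 6 (C↔U, transition), site 7 (A↔C, transversion), site 30 (A↔G, transition).
Of the 4 differences, 2 transitions and 2 transversions over 34 sites: P = 2/34 = 0.058824, Q = 2/34 = 0.058824.
d = −0.5·ln(0.823528) − 0.25·ln(0.882352) = −0.5·(-0.194158) − 0.25·(-0.125164) = 0.1284.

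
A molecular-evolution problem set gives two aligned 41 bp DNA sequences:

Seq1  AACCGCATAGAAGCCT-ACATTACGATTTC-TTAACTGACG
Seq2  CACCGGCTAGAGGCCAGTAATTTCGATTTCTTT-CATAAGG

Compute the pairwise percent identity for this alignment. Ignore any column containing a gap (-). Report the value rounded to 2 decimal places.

Excluding the 3 gap columns leaves 38 comparable sites.
Mismatches occur at site 1 (A→C), site 6 (C→G), site 7 (A→C), site 12 (A→G), site 16 (T→A), site 18 (A→T), site 19 (C→A), site 23 (A→T), site 35 (A→C), site 36 (C→A), site 38 (G→A), site 40 (C→G).
26 of the 38 comparable sites match, so the percent identity is 26/38 × 100 = 68.42%.

68.42%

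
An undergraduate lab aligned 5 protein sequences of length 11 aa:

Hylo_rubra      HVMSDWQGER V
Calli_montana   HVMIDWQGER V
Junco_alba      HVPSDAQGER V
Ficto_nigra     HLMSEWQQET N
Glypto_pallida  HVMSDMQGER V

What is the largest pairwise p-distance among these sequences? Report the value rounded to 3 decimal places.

0.636

Pairwise Hamming distances:
  Hylo_rubra vs Calli_montana: 1
  Hylo_rubra vs Junco_alba: 2
  Hylo_rubra vs Ficto_nigra: 5
  Hylo_rubra vs Glypto_pallida: 1
  Calli_montana vs Junco_alba: 3
  Calli_montana vs Ficto_nigra: 6
  Calli_montana vs Glypto_pallida: 2
  Junco_alba vs Ficto_nigra: 7
  Junco_alba vs Glypto_pallida: 2
  Ficto_nigra vs Glypto_pallida: 6
The largest is 7 mismatches, between Junco_alba and Ficto_nigra; p = 7/11 = 0.636.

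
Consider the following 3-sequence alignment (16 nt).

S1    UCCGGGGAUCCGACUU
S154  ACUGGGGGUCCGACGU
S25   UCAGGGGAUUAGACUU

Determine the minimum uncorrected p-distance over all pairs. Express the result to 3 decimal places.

Pairwise Hamming distances:
  S1 vs S154: 4
  S1 vs S25: 3
  S154 vs S25: 6
The smallest is 3 mismatches, between S1 and S25; p = 3/16 = 0.188.

0.188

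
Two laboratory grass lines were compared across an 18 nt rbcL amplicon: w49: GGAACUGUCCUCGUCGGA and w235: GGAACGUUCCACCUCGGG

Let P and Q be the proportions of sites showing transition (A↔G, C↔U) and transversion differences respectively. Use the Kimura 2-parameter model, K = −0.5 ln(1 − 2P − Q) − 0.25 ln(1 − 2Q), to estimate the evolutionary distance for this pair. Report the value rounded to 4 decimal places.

The sequences differ at positions 6 (U/G, transversion), 7 (G/U, transversion), 11 (U/A, transversion), 13 (G/C, transversion), 18 (A/G, transition).
Of the 5 differences, 1 transition and 4 transversions over 18 sites: P = 1/18 = 0.055556, Q = 4/18 = 0.222222.
d = −0.5·ln(0.666666) − 0.25·ln(0.555556) = −0.5·(-0.405466) − 0.25·(-0.587786) = 0.3497.

0.3497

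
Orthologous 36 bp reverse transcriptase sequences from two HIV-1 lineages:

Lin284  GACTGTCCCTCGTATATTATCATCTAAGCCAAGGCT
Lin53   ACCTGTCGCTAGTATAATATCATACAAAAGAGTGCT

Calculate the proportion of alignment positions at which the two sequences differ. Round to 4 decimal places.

0.3333

Mismatches occur at site 1 (G→A), site 2 (A→C), site 8 (C→G), site 11 (C→A), site 17 (T→A), site 24 (C→A), site 25 (T→C), site 28 (G→A), site 29 (C→A), site 30 (C→G), site 32 (A→G), site 33 (G→T).
There are 12 differences over 36 sites, so p = 12/36 = 0.3333.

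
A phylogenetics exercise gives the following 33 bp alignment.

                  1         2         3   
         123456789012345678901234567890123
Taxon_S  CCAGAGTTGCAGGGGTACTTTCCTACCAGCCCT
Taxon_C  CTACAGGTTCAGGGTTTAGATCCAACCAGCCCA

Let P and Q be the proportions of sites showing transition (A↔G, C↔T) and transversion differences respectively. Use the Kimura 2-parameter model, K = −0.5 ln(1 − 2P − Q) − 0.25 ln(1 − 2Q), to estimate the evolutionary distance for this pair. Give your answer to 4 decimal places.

0.4589

Differing sites — 2:C/T (Ti); 4:G/C (Tv); 7:T/G (Tv); 9:G/T (Tv); 15:G/T (Tv); 17:A/T (Tv); 18:C/A (Tv); 19:T/G (Tv); 20:T/A (Tv); 24:T/A (Tv); 33:T/A (Tv).
Of the 11 differences, 1 transition and 10 transversions over 33 sites: P = 1/33 = 0.030303, Q = 10/33 = 0.303030.
d = −0.5·ln(0.636364) − 0.25·ln(0.393940) = −0.5·(-0.451985) − 0.25·(-0.931557) = 0.4589.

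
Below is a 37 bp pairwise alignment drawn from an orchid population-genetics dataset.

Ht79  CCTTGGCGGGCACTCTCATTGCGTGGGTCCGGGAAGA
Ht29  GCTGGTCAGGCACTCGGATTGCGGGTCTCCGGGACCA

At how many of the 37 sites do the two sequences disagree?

Differing sites — 1:C/G; 4:T/G; 6:G/T; 8:G/A; 16:T/G; 17:C/G; 24:T/G; 26:G/T; 27:G/C; 35:A/C; 36:G/C.
That gives 11 mismatches out of 37 aligned sites, so the Hamming distance is 11.

11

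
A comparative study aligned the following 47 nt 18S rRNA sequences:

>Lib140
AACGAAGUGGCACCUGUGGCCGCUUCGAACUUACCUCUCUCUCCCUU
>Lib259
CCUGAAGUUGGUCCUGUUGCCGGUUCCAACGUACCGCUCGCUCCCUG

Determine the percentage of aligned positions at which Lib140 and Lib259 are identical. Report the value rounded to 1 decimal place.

72.3%

The sequences differ at positions 1 (A/C), 2 (A/C), 3 (C/U), 9 (G/U), 11 (C/G), 12 (A/U), 18 (G/U), 23 (C/G), 27 (G/C), 31 (U/G), 36 (U/G), 40 (U/G), 47 (U/G).
34 of the 47 sites match, so the percent identity is 34/47 × 100 = 72.3%.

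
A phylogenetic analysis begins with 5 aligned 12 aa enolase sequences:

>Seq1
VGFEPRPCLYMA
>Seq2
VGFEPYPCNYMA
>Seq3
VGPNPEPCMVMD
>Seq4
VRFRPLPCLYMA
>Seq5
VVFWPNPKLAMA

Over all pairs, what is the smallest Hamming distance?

2

Pairwise Hamming distances:
  Seq1 vs Seq2: 2
  Seq1 vs Seq3: 6
  Seq1 vs Seq4: 3
  Seq1 vs Seq5: 5
  Seq2 vs Seq3: 6
  Seq2 vs Seq4: 4
  Seq2 vs Seq5: 6
  Seq3 vs Seq4: 7
  Seq3 vs Seq5: 8
  Seq4 vs Seq5: 5
The smallest is 2, between Seq1 and Seq2.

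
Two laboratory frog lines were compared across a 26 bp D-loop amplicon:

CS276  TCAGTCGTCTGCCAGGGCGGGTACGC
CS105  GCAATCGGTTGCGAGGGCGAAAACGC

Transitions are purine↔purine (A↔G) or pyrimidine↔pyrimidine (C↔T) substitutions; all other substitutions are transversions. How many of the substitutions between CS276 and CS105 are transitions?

4

Differing sites — 1:T/G (Tv); 4:G/A (Ti); 8:T/G (Tv); 9:C/T (Ti); 13:C/G (Tv); 20:G/A (Ti); 21:G/A (Ti); 22:T/A (Tv).
Of the 8 differences, 4 transitions and 4 transversions, so the answer is 4.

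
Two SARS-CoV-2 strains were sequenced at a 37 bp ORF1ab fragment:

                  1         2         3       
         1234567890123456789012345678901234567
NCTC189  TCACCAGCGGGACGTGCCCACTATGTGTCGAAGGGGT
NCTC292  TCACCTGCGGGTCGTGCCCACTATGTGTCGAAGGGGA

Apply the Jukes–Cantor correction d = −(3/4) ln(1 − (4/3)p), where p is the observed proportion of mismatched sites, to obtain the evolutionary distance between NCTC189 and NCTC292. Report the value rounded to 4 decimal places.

Mismatches occur at site 6 (A→T), site 12 (A→T), site 37 (T→A).
p = 3/37 = 0.081081.
d = −0.75 · ln(1 − (4/3)·0.081081) = −0.75 · ln(0.891892) = −0.75 · (-0.114410) = 0.0858.

0.0858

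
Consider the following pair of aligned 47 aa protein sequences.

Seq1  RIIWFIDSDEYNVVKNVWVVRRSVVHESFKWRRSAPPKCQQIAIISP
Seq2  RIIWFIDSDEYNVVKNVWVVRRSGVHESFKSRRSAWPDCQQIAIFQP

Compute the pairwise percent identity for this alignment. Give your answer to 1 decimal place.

87.2%

The sequences differ at positions 24 (V/G), 31 (W/S), 36 (P/W), 38 (K/D), 45 (I/F), 46 (S/Q).
41 of the 47 sites match, so the percent identity is 41/47 × 100 = 87.2%.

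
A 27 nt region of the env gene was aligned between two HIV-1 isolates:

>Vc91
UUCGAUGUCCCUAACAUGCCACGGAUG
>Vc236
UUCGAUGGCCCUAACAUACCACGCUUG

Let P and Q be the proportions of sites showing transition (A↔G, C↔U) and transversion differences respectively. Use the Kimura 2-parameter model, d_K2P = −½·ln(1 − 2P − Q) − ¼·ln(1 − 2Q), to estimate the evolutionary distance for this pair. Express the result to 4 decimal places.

The sequences differ at positions 8 (U/G, transversion), 18 (G/A, transition), 24 (G/C, transversion), 25 (A/U, transversion).
Of the 4 differences, 1 transition and 3 transversions over 27 sites: P = 1/27 = 0.037037, Q = 3/27 = 0.111111.
d = −0.5·ln(0.814815) − 0.25·ln(0.777778) = −0.5·(-0.204794) − 0.25·(-0.251314) = 0.1652.

0.1652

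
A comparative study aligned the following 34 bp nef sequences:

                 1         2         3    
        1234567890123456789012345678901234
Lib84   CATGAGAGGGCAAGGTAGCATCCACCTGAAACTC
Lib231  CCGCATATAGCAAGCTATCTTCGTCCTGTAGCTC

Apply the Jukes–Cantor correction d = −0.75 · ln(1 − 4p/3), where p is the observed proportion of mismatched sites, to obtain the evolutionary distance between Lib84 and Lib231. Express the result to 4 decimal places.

Mismatches occur at site 2 (A→C), site 3 (T→G), site 4 (G→C), site 6 (G→T), site 8 (G→T), site 9 (G→A), site 15 (G→C), site 18 (G→T), site 20 (A→T), site 23 (C→G), site 24 (A→T), site 29 (A→T), site 31 (A→G).
p = 13/34 = 0.382353.
d = −0.75 · ln(1 − (4/3)·0.382353) = −0.75 · ln(0.490196) = −0.75 · (-0.712950) = 0.5347.

0.5347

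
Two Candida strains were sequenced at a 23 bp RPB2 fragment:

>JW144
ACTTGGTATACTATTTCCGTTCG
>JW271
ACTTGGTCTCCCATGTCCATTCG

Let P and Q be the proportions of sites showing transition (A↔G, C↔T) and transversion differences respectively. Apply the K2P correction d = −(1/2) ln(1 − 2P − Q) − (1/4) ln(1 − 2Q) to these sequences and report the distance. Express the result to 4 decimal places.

Mismatches occur at site 8 (A/C, transversion), site 10 (A/C, transversion), site 12 (T/C, transition), site 15 (T/G, transversion), site 19 (G/A, transition).
Of the 5 differences, 2 transitions and 3 transversions over 23 sites: P = 2/23 = 0.086957, Q = 3/23 = 0.130435.
d = −0.5·ln(0.695651) − 0.25·ln(0.739130) = −0.5·(-0.362907) − 0.25·(-0.302281) = 0.2570.

0.2570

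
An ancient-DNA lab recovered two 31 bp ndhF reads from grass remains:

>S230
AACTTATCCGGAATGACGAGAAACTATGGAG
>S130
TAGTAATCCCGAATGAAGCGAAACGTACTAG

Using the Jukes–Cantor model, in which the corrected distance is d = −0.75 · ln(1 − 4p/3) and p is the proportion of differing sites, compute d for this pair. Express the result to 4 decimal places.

Differing sites — 1:A/T; 3:C/G; 5:T/A; 10:G/C; 17:C/A; 19:A/C; 25:T/G; 26:A/T; 27:T/A; 28:G/C; 29:G/T.
p = 11/31 = 0.354839.
d = −0.75 · ln(1 − (4/3)·0.354839) = −0.75 · ln(0.526881) = −0.75 · (-0.640781) = 0.4806.

0.4806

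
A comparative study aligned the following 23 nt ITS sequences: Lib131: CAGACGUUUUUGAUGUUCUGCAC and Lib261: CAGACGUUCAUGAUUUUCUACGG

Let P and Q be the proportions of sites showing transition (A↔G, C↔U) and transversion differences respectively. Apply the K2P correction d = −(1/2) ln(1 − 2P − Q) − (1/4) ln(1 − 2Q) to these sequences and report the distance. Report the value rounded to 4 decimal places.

0.3238

Differing sites — 9:U/C (Ti); 10:U/A (Tv); 15:G/U (Tv); 20:G/A (Ti); 22:A/G (Ti); 23:C/G (Tv).
Of the 6 differences, 3 transitions and 3 transversions over 23 sites: P = 3/23 = 0.130435, Q = 3/23 = 0.130435.
d = −0.5·ln(0.608695) − 0.25·ln(0.739130) = −0.5·(-0.496438) − 0.25·(-0.302281) = 0.3238.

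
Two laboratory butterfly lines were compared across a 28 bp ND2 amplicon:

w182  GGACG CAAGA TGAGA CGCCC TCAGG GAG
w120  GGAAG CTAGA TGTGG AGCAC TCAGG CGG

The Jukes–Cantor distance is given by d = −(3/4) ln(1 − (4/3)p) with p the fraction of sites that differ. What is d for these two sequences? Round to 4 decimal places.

0.3597

Mismatches occur at site 4 (C→A), site 7 (A→T), site 13 (A→T), site 15 (A→G), site 16 (C→A), site 19 (C→A), site 26 (G→C), site 27 (A→G).
p = 8/28 = 0.285714.
d = −0.75 · ln(1 − (4/3)·0.285714) = −0.75 · ln(0.619048) = −0.75 · (-0.479572) = 0.3597.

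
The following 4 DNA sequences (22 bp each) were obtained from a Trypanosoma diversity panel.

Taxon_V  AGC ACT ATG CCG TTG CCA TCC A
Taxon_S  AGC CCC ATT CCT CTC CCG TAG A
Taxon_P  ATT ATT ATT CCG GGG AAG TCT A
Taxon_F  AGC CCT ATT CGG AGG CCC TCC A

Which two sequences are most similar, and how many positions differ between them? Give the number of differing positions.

Pairwise Hamming distances:
  Taxon_V vs Taxon_S: 9
  Taxon_V vs Taxon_P: 10
  Taxon_V vs Taxon_F: 6
  Taxon_S vs Taxon_P: 13
  Taxon_S vs Taxon_F: 9
  Taxon_P vs Taxon_F: 10
The smallest is 6, between Taxon_V and Taxon_F.

6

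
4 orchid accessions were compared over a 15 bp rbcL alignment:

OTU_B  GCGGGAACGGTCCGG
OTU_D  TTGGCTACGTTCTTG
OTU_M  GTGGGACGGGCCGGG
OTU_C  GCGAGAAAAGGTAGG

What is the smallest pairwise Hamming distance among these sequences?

Pairwise Hamming distances:
  OTU_B vs OTU_D: 7
  OTU_B vs OTU_M: 5
  OTU_B vs OTU_C: 6
  OTU_D vs OTU_M: 9
  OTU_D vs OTU_C: 12
  OTU_M vs OTU_C: 8
The smallest is 5, between OTU_B and OTU_M.

5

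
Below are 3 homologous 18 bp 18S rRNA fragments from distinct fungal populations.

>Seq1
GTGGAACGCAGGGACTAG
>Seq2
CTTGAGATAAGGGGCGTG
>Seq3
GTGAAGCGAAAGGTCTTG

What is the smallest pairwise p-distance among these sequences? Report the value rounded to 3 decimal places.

Pairwise Hamming distances:
  Seq1 vs Seq2: 9
  Seq1 vs Seq3: 6
  Seq2 vs Seq3: 8
The smallest is 6 mismatches, between Seq1 and Seq3; p = 6/18 = 0.333.

0.333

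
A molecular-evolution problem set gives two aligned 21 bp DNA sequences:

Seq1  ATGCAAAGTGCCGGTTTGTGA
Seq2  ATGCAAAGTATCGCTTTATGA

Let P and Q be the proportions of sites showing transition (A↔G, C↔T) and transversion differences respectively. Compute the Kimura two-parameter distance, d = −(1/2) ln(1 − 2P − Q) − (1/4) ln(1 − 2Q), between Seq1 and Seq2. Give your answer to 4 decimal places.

Differing sites — 10:G/A (Ti); 11:C/T (Ti); 14:G/C (Tv); 18:G/A (Ti).
Of the 4 differences, 3 transitions and 1 transversion over 21 sites: P = 3/21 = 0.142857, Q = 1/21 = 0.047619.
d = −0.5·ln(0.666667) − 0.25·ln(0.904762) = −0.5·(-0.405465) − 0.25·(-0.100083) = 0.2278.

0.2278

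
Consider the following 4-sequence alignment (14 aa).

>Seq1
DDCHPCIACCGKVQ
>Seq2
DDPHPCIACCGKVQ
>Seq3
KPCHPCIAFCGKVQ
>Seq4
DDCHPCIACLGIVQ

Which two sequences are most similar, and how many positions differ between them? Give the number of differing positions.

Pairwise Hamming distances:
  Seq1 vs Seq2: 1
  Seq1 vs Seq3: 3
  Seq1 vs Seq4: 2
  Seq2 vs Seq3: 4
  Seq2 vs Seq4: 3
  Seq3 vs Seq4: 5
The smallest is 1, between Seq1 and Seq2.

1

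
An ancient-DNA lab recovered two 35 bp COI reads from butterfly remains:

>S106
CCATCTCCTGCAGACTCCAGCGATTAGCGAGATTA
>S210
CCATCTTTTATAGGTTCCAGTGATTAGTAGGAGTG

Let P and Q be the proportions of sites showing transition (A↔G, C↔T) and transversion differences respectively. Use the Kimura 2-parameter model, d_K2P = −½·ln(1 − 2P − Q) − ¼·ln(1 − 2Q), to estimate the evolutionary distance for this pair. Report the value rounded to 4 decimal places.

0.5499

The sequences differ at positions 7 (C/T, transition), 8 (C/T, transition), 10 (G/A, transition), 11 (C/T, transition), 14 (A/G, transition), 15 (C/T, transition), 21 (C/T, transition), 28 (C/T, transition), 29 (G/A, transition), 30 (A/G, transition), 33 (T/G, transversion), 35 (A/G, transition).
Of the 12 differences, 11 transitions and 1 transversion over 35 sites: P = 11/35 = 0.314286, Q = 1/35 = 0.028571.
d = −0.5·ln(0.342857) − 0.25·ln(0.942858) = −0.5·(-1.070442) − 0.25·(-0.058840) = 0.5499.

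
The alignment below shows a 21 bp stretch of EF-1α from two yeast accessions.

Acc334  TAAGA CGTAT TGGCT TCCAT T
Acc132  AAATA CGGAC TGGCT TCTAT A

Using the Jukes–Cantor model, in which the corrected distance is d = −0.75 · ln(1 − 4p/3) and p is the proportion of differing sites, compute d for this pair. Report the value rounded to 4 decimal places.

The sequences differ at positions 1 (T/A), 4 (G/T), 8 (T/G), 10 (T/C), 18 (C/T), 21 (T/A).
p = 6/21 = 0.285714.
d = −0.75 · ln(1 − (4/3)·0.285714) = −0.75 · ln(0.619048) = −0.75 · (-0.479572) = 0.3597.

0.3597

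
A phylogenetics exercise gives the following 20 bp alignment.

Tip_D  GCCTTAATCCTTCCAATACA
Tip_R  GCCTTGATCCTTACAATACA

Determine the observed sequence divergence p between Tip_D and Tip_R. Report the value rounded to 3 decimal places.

Mismatches occur at site 6 (A/G), site 13 (C/A).
There are 2 differences over 20 sites, so p = 2/20 = 0.100.

0.100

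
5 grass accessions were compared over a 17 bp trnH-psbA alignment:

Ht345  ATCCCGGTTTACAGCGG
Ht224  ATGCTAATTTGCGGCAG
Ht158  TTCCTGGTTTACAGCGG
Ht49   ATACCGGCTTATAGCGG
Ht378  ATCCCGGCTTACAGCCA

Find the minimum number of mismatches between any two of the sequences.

2

Pairwise Hamming distances:
  Ht345 vs Ht224: 7
  Ht345 vs Ht158: 2
  Ht345 vs Ht49: 3
  Ht345 vs Ht378: 3
  Ht224 vs Ht158: 7
  Ht224 vs Ht49: 9
  Ht224 vs Ht378: 9
  Ht158 vs Ht49: 5
  Ht158 vs Ht378: 5
  Ht49 vs Ht378: 4
The smallest is 2, between Ht345 and Ht158.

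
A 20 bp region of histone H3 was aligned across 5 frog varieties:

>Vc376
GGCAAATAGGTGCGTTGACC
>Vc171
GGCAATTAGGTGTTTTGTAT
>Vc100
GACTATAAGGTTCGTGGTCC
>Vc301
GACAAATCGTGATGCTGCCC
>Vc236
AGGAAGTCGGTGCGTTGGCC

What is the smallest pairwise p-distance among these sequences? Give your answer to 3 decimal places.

0.250

Pairwise Hamming distances:
  Vc376 vs Vc171: 6
  Vc376 vs Vc100: 7
  Vc376 vs Vc301: 8
  Vc376 vs Vc236: 5
  Vc171 vs Vc100: 9
  Vc171 vs Vc301: 11
  Vc171 vs Vc236: 9
  Vc100 vs Vc301: 11
  Vc100 vs Vc236: 10
  Vc301 vs Vc236: 10
The smallest is 5 mismatches, between Vc376 and Vc236; p = 5/20 = 0.250.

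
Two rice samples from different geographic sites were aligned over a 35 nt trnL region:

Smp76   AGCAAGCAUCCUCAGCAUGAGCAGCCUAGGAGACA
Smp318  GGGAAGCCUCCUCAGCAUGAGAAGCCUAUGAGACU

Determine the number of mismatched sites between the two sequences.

The sequences differ at positions 1 (A/G), 3 (C/G), 8 (A/C), 22 (C/A), 29 (G/U), 35 (A/U).
That gives 6 mismatches out of 35 aligned sites, so the Hamming distance is 6.

6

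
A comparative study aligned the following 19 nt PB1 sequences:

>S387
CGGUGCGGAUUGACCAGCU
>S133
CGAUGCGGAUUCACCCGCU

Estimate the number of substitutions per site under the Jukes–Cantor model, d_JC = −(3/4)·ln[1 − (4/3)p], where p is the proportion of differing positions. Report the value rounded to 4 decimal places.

0.1773

Mismatches occur at site 3 (G→A), site 12 (G→C), site 16 (A→C).
p = 3/19 = 0.157895.
d = −0.75 · ln(1 − (4/3)·0.157895) = −0.75 · ln(0.789473) = −0.75 · (-0.236390) = 0.1773.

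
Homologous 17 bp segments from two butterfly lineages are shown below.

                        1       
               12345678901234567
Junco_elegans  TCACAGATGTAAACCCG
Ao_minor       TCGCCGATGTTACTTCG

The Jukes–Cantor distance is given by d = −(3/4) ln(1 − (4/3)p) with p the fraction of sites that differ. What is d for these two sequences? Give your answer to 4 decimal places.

0.4770

Differing sites — 3:A/G; 5:A/C; 11:A/T; 13:A/C; 14:C/T; 15:C/T.
p = 6/17 = 0.352941.
d = −0.75 · ln(1 − (4/3)·0.352941) = −0.75 · ln(0.529412) = −0.75 · (-0.635988) = 0.4770.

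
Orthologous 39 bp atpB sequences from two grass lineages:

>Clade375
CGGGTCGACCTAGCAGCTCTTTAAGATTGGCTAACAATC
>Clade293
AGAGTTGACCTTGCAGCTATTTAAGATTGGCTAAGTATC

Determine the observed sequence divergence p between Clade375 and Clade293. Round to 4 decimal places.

0.1795

The sequences differ at positions 1 (C/A), 3 (G/A), 6 (C/T), 12 (A/T), 19 (C/A), 35 (C/G), 36 (A/T).
There are 7 differences over 39 sites, so p = 7/39 = 0.1795.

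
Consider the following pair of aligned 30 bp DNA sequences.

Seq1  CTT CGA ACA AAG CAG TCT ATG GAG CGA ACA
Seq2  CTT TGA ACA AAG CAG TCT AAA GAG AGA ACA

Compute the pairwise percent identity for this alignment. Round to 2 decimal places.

Mismatches occur at site 4 (C/T), site 20 (T/A), site 21 (G/A), site 25 (C/A).
26 of the 30 sites match, so the percent identity is 26/30 × 100 = 86.67%.

86.67%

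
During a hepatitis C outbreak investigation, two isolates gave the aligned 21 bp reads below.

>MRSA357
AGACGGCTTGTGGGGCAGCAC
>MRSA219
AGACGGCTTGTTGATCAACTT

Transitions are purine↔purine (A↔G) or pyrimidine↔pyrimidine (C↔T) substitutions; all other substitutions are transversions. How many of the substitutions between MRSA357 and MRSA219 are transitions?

3

Differing sites — 12:G/T (Tv); 14:G/A (Ti); 15:G/T (Tv); 18:G/A (Ti); 20:A/T (Tv); 21:C/T (Ti).
Of the 6 differences, 3 transitions and 3 transversions, so the answer is 3.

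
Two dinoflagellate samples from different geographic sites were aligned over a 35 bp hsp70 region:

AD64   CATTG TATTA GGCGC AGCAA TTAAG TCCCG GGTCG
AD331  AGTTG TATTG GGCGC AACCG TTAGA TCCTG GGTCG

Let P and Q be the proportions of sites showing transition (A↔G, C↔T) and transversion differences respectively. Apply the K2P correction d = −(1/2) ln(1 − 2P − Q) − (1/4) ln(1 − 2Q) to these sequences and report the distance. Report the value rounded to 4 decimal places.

0.3358

Differing sites — 1:C/A (Tv); 2:A/G (Ti); 10:A/G (Ti); 17:G/A (Ti); 19:A/C (Tv); 20:A/G (Ti); 24:A/G (Ti); 25:G/A (Ti); 29:C/T (Ti).
Of the 9 differences, 7 transitions and 2 transversions over 35 sites: P = 7/35 = 0.200000, Q = 2/35 = 0.057143.
d = −0.5·ln(0.542857) − 0.25·ln(0.885714) = −0.5·(-0.610909) − 0.25·(-0.121361) = 0.3358.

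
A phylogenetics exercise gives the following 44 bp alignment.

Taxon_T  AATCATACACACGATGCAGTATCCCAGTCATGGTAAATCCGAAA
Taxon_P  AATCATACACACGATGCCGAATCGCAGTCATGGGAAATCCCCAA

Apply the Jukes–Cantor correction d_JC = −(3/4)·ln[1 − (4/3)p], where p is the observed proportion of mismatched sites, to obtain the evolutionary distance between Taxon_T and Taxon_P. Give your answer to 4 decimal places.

0.1505

Differing sites — 18:A/C; 20:T/A; 24:C/G; 34:T/G; 41:G/C; 42:A/C.
p = 6/44 = 0.136364.
d = −0.75 · ln(1 − (4/3)·0.136364) = −0.75 · ln(0.818181) = −0.75 · (-0.200672) = 0.1505.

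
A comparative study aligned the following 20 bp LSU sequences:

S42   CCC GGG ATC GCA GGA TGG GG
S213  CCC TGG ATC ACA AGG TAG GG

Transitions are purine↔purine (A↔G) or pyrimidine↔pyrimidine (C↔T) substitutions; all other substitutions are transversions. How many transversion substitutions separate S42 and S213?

1

The sequences differ at positions 4 (G/T, transversion), 10 (G/A, transition), 13 (G/A, transition), 15 (A/G, transition), 17 (G/A, transition).
Of the 5 differences, 4 transitions and 1 transversion, so the answer is 1.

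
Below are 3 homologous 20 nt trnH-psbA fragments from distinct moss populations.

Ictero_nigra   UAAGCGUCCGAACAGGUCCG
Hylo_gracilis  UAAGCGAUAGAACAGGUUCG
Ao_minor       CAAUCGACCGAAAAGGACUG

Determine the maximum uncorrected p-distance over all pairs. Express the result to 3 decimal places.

0.400

Pairwise Hamming distances:
  Ictero_nigra vs Hylo_gracilis: 4
  Ictero_nigra vs Ao_minor: 6
  Hylo_gracilis vs Ao_minor: 8
The largest is 8 mismatches, between Hylo_gracilis and Ao_minor; p = 8/20 = 0.400.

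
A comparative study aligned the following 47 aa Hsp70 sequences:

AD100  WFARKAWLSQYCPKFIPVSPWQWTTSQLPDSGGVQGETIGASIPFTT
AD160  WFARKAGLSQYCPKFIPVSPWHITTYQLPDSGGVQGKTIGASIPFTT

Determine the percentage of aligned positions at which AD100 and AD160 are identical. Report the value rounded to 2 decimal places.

89.36%

Mismatches occur at site 7 (W/G), site 22 (Q/H), site 23 (W/I), site 26 (S/Y), site 37 (E/K).
42 of the 47 sites match, so the percent identity is 42/47 × 100 = 89.36%.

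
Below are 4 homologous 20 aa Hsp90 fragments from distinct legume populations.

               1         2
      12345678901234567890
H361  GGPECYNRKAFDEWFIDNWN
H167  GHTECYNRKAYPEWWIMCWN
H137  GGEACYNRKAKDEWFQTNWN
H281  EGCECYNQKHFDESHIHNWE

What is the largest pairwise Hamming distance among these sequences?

Pairwise Hamming distances:
  H361 vs H167: 7
  H361 vs H137: 5
  H361 vs H281: 8
  H167 vs H137: 9
  H167 vs H281: 12
  H137 vs H281: 11
The largest is 12, between H167 and H281.

12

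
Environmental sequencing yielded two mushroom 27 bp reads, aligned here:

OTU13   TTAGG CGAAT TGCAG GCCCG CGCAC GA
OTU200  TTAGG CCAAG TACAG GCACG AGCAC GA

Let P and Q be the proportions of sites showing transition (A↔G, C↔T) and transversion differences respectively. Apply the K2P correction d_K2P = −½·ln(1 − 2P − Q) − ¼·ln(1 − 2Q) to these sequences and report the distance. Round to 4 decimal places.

Differing sites — 7:G/C (Tv); 10:T/G (Tv); 12:G/A (Ti); 18:C/A (Tv); 21:C/A (Tv).
Of the 5 differences, 1 transition and 4 transversions over 27 sites: P = 1/27 = 0.037037, Q = 4/27 = 0.148148.
d = −0.5·ln(0.777778) − 0.25·ln(0.703704) = −0.5·(-0.251314) − 0.25·(-0.351397) = 0.2135.

0.2135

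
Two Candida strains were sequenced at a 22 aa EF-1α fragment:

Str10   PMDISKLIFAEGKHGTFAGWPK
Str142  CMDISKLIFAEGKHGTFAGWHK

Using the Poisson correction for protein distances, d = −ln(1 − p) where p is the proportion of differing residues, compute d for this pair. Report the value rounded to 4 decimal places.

0.0953

The sequences differ at positions 1 (P/C), 21 (P/H).
p = 2/22 = 0.090909.
d = −ln(1 − 0.090909) = −ln(0.909091) = 0.0953.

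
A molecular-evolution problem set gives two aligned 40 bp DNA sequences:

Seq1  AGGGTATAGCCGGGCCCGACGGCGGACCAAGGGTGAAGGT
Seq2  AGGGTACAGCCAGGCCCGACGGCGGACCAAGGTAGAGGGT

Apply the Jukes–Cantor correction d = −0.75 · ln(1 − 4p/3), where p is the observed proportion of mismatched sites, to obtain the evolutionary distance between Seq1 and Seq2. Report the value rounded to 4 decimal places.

The sequences differ at positions 7 (T/C), 12 (G/A), 33 (G/T), 34 (T/A), 37 (A/G).
p = 5/40 = 0.125000.
d = −0.75 · ln(1 − (4/3)·0.125000) = −0.75 · ln(0.833333) = −0.75 · (-0.182322) = 0.1367.

0.1367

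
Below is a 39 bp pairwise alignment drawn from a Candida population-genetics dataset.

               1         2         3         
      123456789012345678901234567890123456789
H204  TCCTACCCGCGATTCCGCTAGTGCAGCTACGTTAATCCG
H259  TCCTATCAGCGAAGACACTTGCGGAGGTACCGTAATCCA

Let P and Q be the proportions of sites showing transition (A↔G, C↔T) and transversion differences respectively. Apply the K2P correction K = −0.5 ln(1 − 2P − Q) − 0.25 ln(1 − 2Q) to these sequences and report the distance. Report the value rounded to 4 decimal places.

Mismatches occur at site 6 (C↔T, transition), site 8 (C↔A, transversion), site 13 (T↔A, transversion), site 14 (T↔G, transversion), site 15 (C↔A, transversion), site 17 (G↔A, transition), site 20 (A↔T, transversion), site 22 (T↔C, transition), site 24 (C↔G, transversion), site 27 (C↔G, transversion), site 31 (G↔C, transversion), site 32 (T↔G, transversion), site 39 (G↔A, transition).
Of the 13 differences, 4 transitions and 9 transversions over 39 sites: P = 4/39 = 0.102564, Q = 9/39 = 0.230769.
d = −0.5·ln(0.564103) − 0.25·ln(0.538462) = −0.5·(-0.572518) − 0.25·(-0.619038) = 0.4410.

0.4410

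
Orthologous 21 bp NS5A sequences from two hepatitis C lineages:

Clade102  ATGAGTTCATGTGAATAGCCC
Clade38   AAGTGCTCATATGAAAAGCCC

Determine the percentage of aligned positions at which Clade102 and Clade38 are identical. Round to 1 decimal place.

76.2%

Mismatches occur at site 2 (T↔A), site 4 (A↔T), site 6 (T↔C), site 11 (G↔A), site 16 (T↔A).
16 of the 21 sites match, so the percent identity is 16/21 × 100 = 76.2%.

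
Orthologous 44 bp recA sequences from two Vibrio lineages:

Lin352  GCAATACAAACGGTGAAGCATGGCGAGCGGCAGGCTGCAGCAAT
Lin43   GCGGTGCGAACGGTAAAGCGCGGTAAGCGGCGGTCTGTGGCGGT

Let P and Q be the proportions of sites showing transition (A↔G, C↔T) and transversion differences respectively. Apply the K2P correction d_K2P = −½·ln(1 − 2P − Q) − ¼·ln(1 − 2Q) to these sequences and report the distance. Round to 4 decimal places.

0.5497

Mismatches occur at site 3 (A→G, transition), site 4 (A→G, transition), site 6 (A→G, transition), site 8 (A→G, transition), site 15 (G→A, transition), site 20 (A→G, transition), site 21 (T→C, transition), site 24 (C→T, transition), site 25 (G→A, transition), site 32 (A→G, transition), site 34 (G→T, transversion), site 38 (C→T, transition), site 39 (A→G, transition), site 42 (A→G, transition), site 43 (A→G, transition).
Of the 15 differences, 14 transitions and 1 transversion over 44 sites: P = 14/44 = 0.318182, Q = 1/44 = 0.022727.
d = −0.5·ln(0.340909) − 0.25·ln(0.954546) = −0.5·(-1.076140) − 0.25·(-0.046519) = 0.5497.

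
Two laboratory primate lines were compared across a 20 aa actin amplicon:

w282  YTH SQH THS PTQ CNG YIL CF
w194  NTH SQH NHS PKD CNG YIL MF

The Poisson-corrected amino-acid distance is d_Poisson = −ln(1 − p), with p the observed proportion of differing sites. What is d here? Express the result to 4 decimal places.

0.2877

Differing sites — 1:Y/N; 7:T/N; 11:T/K; 12:Q/D; 19:C/M.
p = 5/20 = 0.250000.
d = −ln(1 − 0.250000) = −ln(0.750000) = 0.2877.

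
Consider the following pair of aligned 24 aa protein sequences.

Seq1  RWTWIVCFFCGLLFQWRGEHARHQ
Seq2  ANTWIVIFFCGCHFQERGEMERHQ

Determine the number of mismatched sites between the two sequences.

8

Mismatches occur at site 1 (R→A), site 2 (W→N), site 7 (C→I), site 12 (L→C), site 13 (L→H), site 16 (W→E), site 20 (H→M), site 21 (A→E).
That gives 8 mismatches out of 24 aligned sites, so the Hamming distance is 8.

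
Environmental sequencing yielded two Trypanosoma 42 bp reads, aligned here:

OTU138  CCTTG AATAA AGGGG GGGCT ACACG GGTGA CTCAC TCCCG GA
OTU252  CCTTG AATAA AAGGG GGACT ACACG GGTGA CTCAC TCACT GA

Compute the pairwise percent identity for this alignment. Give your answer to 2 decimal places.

Mismatches occur at site 12 (G↔A), site 18 (G↔A), site 38 (C↔A), site 40 (G↔T).
38 of the 42 sites match, so the percent identity is 38/42 × 100 = 90.48%.

90.48%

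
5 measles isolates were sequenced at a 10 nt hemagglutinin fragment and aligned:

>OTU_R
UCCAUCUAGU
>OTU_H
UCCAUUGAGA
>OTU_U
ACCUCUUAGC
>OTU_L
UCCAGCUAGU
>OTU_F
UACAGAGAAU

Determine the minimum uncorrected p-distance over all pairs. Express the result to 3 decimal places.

0.100

Pairwise Hamming distances:
  OTU_R vs OTU_H: 3
  OTU_R vs OTU_U: 5
  OTU_R vs OTU_L: 1
  OTU_R vs OTU_F: 5
  OTU_H vs OTU_U: 5
  OTU_H vs OTU_L: 4
  OTU_H vs OTU_F: 5
  OTU_U vs OTU_L: 5
  OTU_U vs OTU_F: 8
  OTU_L vs OTU_F: 4
The smallest is 1 mismatch, between OTU_R and OTU_L; p = 1/10 = 0.100.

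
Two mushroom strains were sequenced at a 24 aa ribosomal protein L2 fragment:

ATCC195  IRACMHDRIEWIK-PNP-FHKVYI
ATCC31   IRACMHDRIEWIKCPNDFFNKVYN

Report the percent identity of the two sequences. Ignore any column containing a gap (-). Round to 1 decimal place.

Excluding the 2 gap columns leaves 22 comparable sites.
Mismatches occur at site 17 (P↔D), site 20 (H↔N), site 24 (I↔N).
19 of the 22 comparable sites match, so the percent identity is 19/22 × 100 = 86.4%.

86.4%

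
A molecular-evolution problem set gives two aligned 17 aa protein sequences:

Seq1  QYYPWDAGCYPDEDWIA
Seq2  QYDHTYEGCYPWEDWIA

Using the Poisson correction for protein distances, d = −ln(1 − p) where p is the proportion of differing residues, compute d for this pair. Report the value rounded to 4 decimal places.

0.4353

Mismatches occur at site 3 (Y/D), site 4 (P/H), site 5 (W/T), site 6 (D/Y), site 7 (A/E), site 12 (D/W).
p = 6/17 = 0.352941.
d = −ln(1 − 0.352941) = −ln(0.647059) = 0.4353.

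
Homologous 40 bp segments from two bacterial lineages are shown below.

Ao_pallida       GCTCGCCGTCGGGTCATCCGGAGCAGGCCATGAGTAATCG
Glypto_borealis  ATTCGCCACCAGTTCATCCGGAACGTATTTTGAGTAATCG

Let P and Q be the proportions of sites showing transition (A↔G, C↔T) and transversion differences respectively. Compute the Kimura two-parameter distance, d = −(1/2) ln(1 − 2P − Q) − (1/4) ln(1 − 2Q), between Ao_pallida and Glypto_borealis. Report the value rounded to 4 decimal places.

The sequences differ at positions 1 (G/A, transition), 2 (C/T, transition), 8 (G/A, transition), 9 (T/C, transition), 11 (G/A, transition), 13 (G/T, transversion), 23 (G/A, transition), 25 (A/G, transition), 26 (G/T, transversion), 27 (G/A, transition), 28 (C/T, transition), 29 (C/T, transition), 30 (A/T, transversion).
Of the 13 differences, 10 transitions and 3 transversions over 40 sites: P = 10/40 = 0.250000, Q = 3/40 = 0.075000.
d = −0.5·ln(0.425000) − 0.25·ln(0.850000) = −0.5·(-0.855666) − 0.25·(-0.162519) = 0.4685.

0.4685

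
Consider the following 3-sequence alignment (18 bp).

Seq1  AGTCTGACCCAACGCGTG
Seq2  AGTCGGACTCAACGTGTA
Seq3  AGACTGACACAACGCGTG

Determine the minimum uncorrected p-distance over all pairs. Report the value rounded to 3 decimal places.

0.111

Pairwise Hamming distances:
  Seq1 vs Seq2: 4
  Seq1 vs Seq3: 2
  Seq2 vs Seq3: 5
The smallest is 2 mismatches, between Seq1 and Seq3; p = 2/18 = 0.111.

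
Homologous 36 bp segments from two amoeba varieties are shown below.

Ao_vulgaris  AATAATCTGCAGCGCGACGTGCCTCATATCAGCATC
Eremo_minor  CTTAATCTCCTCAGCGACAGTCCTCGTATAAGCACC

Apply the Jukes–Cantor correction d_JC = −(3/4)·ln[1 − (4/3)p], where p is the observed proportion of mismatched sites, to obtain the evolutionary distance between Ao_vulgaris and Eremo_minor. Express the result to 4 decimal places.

The sequences differ at positions 1 (A/C), 2 (A/T), 9 (G/C), 11 (A/T), 12 (G/C), 13 (C/A), 19 (G/A), 20 (T/G), 21 (G/T), 26 (A/G), 30 (C/A), 35 (T/C).
p = 12/36 = 0.333333.
d = −0.75 · ln(1 − (4/3)·0.333333) = −0.75 · ln(0.555556) = −0.75 · (-0.587786) = 0.4408.

0.4408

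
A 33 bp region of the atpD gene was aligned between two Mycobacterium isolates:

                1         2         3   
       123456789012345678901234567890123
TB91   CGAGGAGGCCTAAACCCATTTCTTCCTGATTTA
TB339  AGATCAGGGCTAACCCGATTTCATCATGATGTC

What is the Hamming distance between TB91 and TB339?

Mismatches occur at site 1 (C/A), site 4 (G/T), site 5 (G/C), site 9 (C/G), site 14 (A/C), site 17 (C/G), site 23 (T/A), site 26 (C/A), site 31 (T/G), site 33 (A/C).
That gives 10 mismatches out of 33 aligned sites, so the Hamming distance is 10.

10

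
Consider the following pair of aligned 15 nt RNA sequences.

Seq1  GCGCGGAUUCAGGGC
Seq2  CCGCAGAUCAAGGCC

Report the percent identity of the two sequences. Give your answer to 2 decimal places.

Mismatches occur at site 1 (G/C), site 5 (G/A), site 9 (U/C), site 10 (C/A), site 14 (G/C).
10 of the 15 sites match, so the percent identity is 10/15 × 100 = 66.67%.

66.67%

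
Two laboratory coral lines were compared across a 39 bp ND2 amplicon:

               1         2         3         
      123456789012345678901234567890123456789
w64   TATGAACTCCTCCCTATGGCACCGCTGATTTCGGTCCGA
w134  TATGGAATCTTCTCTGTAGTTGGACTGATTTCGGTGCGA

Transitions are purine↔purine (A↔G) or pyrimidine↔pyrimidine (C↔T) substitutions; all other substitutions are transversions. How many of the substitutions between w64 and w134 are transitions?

7

The sequences differ at positions 5 (A/G, transition), 7 (C/A, transversion), 10 (C/T, transition), 13 (C/T, transition), 16 (A/G, transition), 18 (G/A, transition), 20 (C/T, transition), 21 (A/T, transversion), 22 (C/G, transversion), 23 (C/G, transversion), 24 (G/A, transition), 36 (C/G, transversion).
Of the 12 differences, 7 transitions and 5 transversions, so the answer is 7.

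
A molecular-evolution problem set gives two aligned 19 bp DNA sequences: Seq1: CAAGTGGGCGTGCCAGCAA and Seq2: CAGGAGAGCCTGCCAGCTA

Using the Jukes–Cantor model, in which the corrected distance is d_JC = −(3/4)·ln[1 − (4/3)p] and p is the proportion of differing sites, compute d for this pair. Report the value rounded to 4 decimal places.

The sequences differ at positions 3 (A/G), 5 (T/A), 7 (G/A), 10 (G/C), 18 (A/T).
p = 5/19 = 0.263158.
d = −0.75 · ln(1 − (4/3)·0.263158) = −0.75 · ln(0.649123) = −0.75 · (-0.432133) = 0.3241.

0.3241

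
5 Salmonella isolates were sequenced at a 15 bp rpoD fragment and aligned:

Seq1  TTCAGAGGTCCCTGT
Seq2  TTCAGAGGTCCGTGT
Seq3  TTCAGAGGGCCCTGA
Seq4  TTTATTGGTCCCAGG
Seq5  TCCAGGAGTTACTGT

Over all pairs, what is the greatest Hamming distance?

9

Pairwise Hamming distances:
  Seq1 vs Seq2: 1
  Seq1 vs Seq3: 2
  Seq1 vs Seq4: 5
  Seq1 vs Seq5: 5
  Seq2 vs Seq3: 3
  Seq2 vs Seq4: 6
  Seq2 vs Seq5: 6
  Seq3 vs Seq4: 6
  Seq3 vs Seq5: 7
  Seq4 vs Seq5: 9
The largest is 9, between Seq4 and Seq5.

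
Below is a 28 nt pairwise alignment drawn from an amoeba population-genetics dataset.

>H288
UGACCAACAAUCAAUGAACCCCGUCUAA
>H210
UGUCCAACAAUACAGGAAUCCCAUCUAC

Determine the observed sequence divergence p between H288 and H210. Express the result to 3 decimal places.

0.250

Differing sites — 3:A/U; 12:C/A; 13:A/C; 15:U/G; 19:C/U; 23:G/A; 28:A/C.
There are 7 differences over 28 sites, so p = 7/28 = 0.250.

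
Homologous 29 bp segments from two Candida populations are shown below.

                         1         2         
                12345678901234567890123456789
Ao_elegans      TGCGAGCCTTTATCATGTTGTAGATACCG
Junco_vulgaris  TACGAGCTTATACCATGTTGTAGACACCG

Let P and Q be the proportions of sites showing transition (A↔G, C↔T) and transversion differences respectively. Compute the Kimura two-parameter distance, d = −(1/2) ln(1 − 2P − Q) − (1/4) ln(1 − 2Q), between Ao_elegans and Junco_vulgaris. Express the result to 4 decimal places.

Mismatches occur at site 2 (G↔A, transition), site 8 (C↔T, transition), site 10 (T↔A, transversion), site 13 (T↔C, transition), site 25 (T↔C, transition).
Of the 5 differences, 4 transitions and 1 transversion over 29 sites: P = 4/29 = 0.137931, Q = 1/29 = 0.034483.
d = −0.5·ln(0.689655) − 0.25·ln(0.931034) = −0.5·(-0.371564) − 0.25·(-0.071459) = 0.2036.

0.2036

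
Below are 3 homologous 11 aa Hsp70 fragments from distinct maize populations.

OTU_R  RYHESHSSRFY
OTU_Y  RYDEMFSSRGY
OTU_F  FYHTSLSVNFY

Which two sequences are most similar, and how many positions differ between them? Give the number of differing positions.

4

Pairwise Hamming distances:
  OTU_R vs OTU_Y: 4
  OTU_R vs OTU_F: 5
  OTU_Y vs OTU_F: 8
The smallest is 4, between OTU_R and OTU_Y.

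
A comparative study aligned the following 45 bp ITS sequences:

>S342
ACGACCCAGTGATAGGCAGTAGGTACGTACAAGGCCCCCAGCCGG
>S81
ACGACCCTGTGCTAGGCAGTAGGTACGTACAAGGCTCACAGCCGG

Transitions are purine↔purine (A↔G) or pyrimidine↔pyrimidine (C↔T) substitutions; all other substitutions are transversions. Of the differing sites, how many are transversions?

The sequences differ at positions 8 (A/T, transversion), 12 (A/C, transversion), 36 (C/T, transition), 38 (C/A, transversion).
Of the 4 differences, 1 transition and 3 transversions, so the answer is 3.

3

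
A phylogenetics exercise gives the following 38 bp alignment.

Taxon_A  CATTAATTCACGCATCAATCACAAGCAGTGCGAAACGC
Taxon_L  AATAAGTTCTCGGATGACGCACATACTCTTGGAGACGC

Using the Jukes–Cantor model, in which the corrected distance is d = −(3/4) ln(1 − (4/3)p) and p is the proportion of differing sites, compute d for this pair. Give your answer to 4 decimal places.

0.5604

Mismatches occur at site 1 (C/A), site 4 (T/A), site 6 (A/G), site 10 (A/T), site 13 (C/G), site 16 (C/G), site 18 (A/C), site 19 (T/G), site 24 (A/T), site 25 (G/A), site 27 (A/T), site 28 (G/C), site 30 (G/T), site 31 (C/G), site 34 (A/G).
p = 15/38 = 0.394737.
d = −0.75 · ln(1 − (4/3)·0.394737) = −0.75 · ln(0.473684) = −0.75 · (-0.747215) = 0.5604.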